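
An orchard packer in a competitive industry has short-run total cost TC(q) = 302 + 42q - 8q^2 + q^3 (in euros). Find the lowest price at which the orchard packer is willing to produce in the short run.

€26 per unit

The firm shuts down when price falls below the minimum of average variable cost. AVC = VC/q = 42 - 8q + q^2.
dAVC/dq = -8 + 2q = 0 gives q = 4. min AVC = 42 - 8·4 + 4^2 = 26.
The firm shuts down for any P below €26.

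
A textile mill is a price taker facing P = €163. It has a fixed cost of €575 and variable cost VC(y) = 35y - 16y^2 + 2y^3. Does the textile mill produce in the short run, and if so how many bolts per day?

Produce at y = 8

Variable cost is VC = 35y - 16y^2 + 2y^3, so AVC = VC/y = 35 - 16y + 2y^2 and MC = dTC/dy = 35 - 32y + 6y^2.
AVC is minimized where dAVC/dy = -16 + 4y = 0, at y = 4; min AVC = 35 - 16·4 + 2·4^2 = €3.
P = €163 exceeds min AVC = €3, so the firm stays open.
Solving P = MC: -128 - 32y + 6y^2 = 0 ⇒ y = -8/3 or 8. On the upward-sloping branch, y* = 8.
Check: AVC at y = 8 is €35 ≤ P, so revenue covers variable cost.
Profit = P·y − TC = 163·8 − 855 = €449.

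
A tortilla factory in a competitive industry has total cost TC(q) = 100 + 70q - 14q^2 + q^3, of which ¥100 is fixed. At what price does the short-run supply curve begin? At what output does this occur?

The firm shuts down when price falls below the minimum of average variable cost. AVC = VC/q = 70 - 14q + q^2.
dAVC/dq = -14 + 2q = 0 gives q = 7. min AVC = 70 - 14·7 + 7^2 = 21.
So the shutdown price is ¥21.

¥21 per unit, at q = 7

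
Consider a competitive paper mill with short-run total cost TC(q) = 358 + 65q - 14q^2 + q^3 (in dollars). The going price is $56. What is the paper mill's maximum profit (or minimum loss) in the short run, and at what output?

AVC = 65 - 14q + q^2; min AVC = $16 at q = 7. Since P = $56 ≥ min AVC, the firm produces.
With MC = 65 - 28q + 3q^2, P = MC on the upward-sloping part at q* = 9.
TR = 56·9 = 504. TC = 358 + 180 = 538. Profit = 504 − 538 = -$34.
By producing, the firm covers all variable cost plus $324 of fixed cost; shutting down would lose the full $358.

Profit = -$34 at q = 9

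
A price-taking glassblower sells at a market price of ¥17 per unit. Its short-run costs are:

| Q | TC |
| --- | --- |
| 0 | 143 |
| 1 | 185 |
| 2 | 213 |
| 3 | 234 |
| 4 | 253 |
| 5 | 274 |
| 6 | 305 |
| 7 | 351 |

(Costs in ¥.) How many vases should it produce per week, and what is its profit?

Q = 0 (shut down); profit = -¥143

Compute π = P·Q − TC at each output: Q=0: -143; Q=1: -168; Q=2: -179; Q=3: -183; Q=4: -185; Q=5: -189; Q=6: -203; Q=7: -232.
Profit is highest at Q = 0. Equivalently, the lowest AVC in the table is 131/5 ≈ ¥26.20 at Q = 5, and P = ¥17 falls below it — price never covers variable cost, so the firm shuts down and loses only its fixed cost.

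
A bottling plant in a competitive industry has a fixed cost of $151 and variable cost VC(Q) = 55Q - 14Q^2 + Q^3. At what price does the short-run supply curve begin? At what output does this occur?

The shutdown price is the minimum of AVC. VC = 55Q - 14Q^2 + Q^3, so AVC = 55 - 14Q + Q^2.
At the minimum of AVC, MC = AVC. MC = 55 - 28Q + 3Q^2; setting MC = AVC gives 2Q^2 - 14Q = 0, so Q = 7. min AVC = 6.
The firm shuts down for any P below $6.

$6 per unit, at Q = 7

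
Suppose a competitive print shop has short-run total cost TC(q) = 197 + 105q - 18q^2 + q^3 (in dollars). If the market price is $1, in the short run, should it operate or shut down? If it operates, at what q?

Shut down

From TC, MC = TC'(q) = 105 - 36q + 3q^2 and AVC = VC/q = 105 - 18q + q^2.
The AVC parabola has its vertex at q = 18/2 = 9, where AVC = 105 - 18·9 + 9^2 = $24.
P = $1 lies below min AVC = $24; no output level covers variable cost.
Shutting down limits the loss to fixed cost, $197.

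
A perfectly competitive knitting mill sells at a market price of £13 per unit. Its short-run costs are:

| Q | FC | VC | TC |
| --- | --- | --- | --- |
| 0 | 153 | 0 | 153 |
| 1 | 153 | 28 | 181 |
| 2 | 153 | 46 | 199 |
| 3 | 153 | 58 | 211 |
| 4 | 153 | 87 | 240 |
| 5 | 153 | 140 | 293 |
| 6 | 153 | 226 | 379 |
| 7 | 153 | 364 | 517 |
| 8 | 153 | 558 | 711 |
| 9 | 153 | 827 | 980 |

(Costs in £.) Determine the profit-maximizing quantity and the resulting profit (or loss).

Q = 0 (shut down); profit = -£153

Tabulate TR − TC: Q=0: -153; Q=1: -168; Q=2: -173; Q=3: -172; Q=4: -188; Q=5: -228; Q=6: -301; Q=7: -426; Q=8: -607; Q=9: -863.
Profit is highest at Q = 0. Equivalently, the lowest AVC in the table is 58/3 ≈ £19.33 at Q = 3, and P = £13 falls below it — price never covers variable cost, so the firm shuts down and loses only its fixed cost.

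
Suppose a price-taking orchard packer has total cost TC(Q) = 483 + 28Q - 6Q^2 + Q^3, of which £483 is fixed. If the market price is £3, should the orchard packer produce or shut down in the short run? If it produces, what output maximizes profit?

Shut down

Strip out fixed cost: VC = 28Q - 6Q^2 + Q^3. Then AVC = 28 - 6Q + Q^2 and MC = 28 - 12Q + 3Q^2.
AVC is minimized where dAVC/dQ = -6 + 2Q = 0, at Q = 3; min AVC = 28 - 6·3 + 3^2 = £19.
Since P = £3 < min AVC = £19, price fails to cover variable cost at any output.
The firm minimizes its loss by shutting down and losing only its fixed cost of £483.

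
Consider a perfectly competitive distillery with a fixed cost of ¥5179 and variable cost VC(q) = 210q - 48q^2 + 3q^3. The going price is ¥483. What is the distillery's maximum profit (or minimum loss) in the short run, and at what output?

Profit = -¥109 at q = 13

AVC = 210 - 48q + 3q^2; min AVC = ¥18 at q = 8. Since P = ¥483 ≥ min AVC, the firm produces.
MC = 210 - 96q + 9q^2. Setting P = MC and taking the root on the rising branch gives q* = 13.
TR = 483·13 = 6279. TC = 5179 + 1209 = 6388. Profit = 6279 − 6388 = -¥109.
Shutting down would mean losing the fixed cost of ¥5179, so operating at a loss of ¥109 is better by ¥5070.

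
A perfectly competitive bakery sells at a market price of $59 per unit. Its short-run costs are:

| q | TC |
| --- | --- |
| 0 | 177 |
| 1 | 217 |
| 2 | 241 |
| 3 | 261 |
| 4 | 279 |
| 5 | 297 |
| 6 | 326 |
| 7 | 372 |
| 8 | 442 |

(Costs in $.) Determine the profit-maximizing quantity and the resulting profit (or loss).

Compute π = P·q − TC at each output: q=0: -177; q=1: -158; q=2: -123; q=3: -84; q=4: -43; q=5: -2; q=6: 28; q=7: 41; q=8: 30.
Profit is maximized at q = 7. AVC there is 195/7 = $27.86 ≤ P, so producing beats shutting down (which would give -$177).

q = 7; profit = $41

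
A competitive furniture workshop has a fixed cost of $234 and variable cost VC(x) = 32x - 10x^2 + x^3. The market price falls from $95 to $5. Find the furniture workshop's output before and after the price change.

AVC = 32 - 10x + x^2, minimized at x = 5 where min AVC = $7. MC = 32 - 20x + 3x^2.
At P = $95 ≥ min AVC, set P = MC on the rising branch: x = 9.
At P = $5 < min AVC = $7, price no longer covers variable cost at any output, so the firm shuts down: x = 0.

Output falls from 9 to 0 (the firm shuts down)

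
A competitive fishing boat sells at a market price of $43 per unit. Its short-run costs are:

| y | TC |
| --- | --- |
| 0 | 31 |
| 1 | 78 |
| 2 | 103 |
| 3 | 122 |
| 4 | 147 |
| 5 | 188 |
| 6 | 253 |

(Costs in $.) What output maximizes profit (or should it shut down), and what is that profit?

y = 5; profit = $27

Tabulate TR − TC: y=0: -31; y=1: -35; y=2: -17; y=3: 7; y=4: 25; y=5: 27; y=6: 5.
Profit is maximized at y = 5. AVC there is 157/5 = $31.40 ≤ P, so producing beats shutting down (which would give -$31).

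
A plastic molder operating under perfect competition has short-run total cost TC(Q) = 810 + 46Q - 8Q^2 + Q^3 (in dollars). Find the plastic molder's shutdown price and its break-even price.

Shutdown price = min AVC. AVC = 46 - 8Q + Q^2, with vertex at Q = 4 and minimum $30.
ATC = 810/Q + 46 - 8Q + Q^2. Setting dATC/dQ = −810/Q^2 − 8 + 2Q = 0 gives Q = 9 (since 2·9^3 − 8·9^2 = 810).
min ATC = 810/9 + 46 − 8·9 + 9^2 = $145. That is the break-even price.
For $30 ≤ P < $145 the firm produces at a loss; below $30 it shuts down.

Shutdown price = $30; break-even price = $145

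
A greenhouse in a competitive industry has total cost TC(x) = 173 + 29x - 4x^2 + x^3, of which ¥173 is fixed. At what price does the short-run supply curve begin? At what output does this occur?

The shutdown price is the minimum of AVC. VC = 29x - 4x^2 + x^3, so AVC = 29 - 4x + x^2.
dAVC/dx = -4 + 2x = 0 gives x = 2. min AVC = 29 - 4·2 + 2^2 = 25.
The firm shuts down for any P below ¥25.

¥25 per unit, at x = 2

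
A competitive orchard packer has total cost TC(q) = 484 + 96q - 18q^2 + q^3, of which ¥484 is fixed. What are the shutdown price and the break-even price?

Shutdown price = min AVC. AVC = 96 - 18q + q^2, with vertex at q = 9 and minimum ¥15.
ATC = 484/q + 96 - 18q + q^2. Setting dATC/dq = −484/q^2 − 18 + 2q = 0 gives q = 11 (since 2·11^3 − 18·11^2 = 484).
min ATC = 484/11 + 96 − 18·11 + 11^2 = ¥63. That is the break-even price.
For ¥15 ≤ P < ¥63 the firm produces at a loss; below ¥15 it shuts down.

Shutdown price = ¥15; break-even price = ¥63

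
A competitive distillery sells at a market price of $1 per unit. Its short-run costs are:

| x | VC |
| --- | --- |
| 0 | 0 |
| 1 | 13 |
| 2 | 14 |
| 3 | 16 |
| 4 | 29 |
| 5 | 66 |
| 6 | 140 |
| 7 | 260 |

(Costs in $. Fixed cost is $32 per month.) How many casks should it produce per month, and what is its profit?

x = 0 (shut down); profit = -$32

Profit at each row (π = 1x − TC): x=0: -32; x=1: -44; x=2: -44; x=3: -45; x=4: -57; x=5: -93; x=6: -166; x=7: -285.
Profit is highest at x = 0. Equivalently, the lowest AVC in the table is 16/3 ≈ $5.33 at x = 3, and P = $1 falls below it — price never covers variable cost, so the firm shuts down and loses only its fixed cost.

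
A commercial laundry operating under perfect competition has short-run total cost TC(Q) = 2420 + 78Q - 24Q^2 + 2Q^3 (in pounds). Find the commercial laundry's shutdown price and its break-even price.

Shutdown price = min AVC. AVC = 78 - 24Q + 2Q^2, with vertex at Q = 6 and minimum £6.
ATC = 2420/Q + 78 - 24Q + 2Q^2. Setting dATC/dQ = −2420/Q^2 − 24 + 4Q = 0 gives Q = 11 (since 4·11^3 − 24·11^2 = 2420).
min ATC = 2420/11 + 78 − 24·11 + 2·11^2 = £276. That is the break-even price.
Between these two prices the firm operates at a loss; above £276 it earns a profit.

Shutdown price = £6; break-even price = £276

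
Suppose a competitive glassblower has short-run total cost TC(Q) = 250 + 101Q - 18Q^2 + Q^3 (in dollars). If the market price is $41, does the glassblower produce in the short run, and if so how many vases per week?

From TC, MC = TC'(Q) = 101 - 36Q + 3Q^2 and AVC = VC/Q = 101 - 18Q + Q^2.
The AVC parabola has its vertex at Q = 18/2 = 9, where AVC = 101 - 18·9 + 9^2 = $20.
P = $41 exceeds min AVC = $20, so the firm stays open.
P = MC gives 60 - 36Q + 3Q^2 = 0, with roots 2 and 10. Take the larger (rising MC): Q* = 10.
Check: AVC at Q = 10 is $21 ≤ P, so revenue covers variable cost.
Profit = P·Q − TC = 41·10 − 460 = -$50, a loss, but smaller than the $250 fixed cost the firm would lose by shutting down.

Produce at Q = 10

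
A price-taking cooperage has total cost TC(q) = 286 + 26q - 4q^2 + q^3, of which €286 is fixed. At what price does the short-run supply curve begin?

€22 per unit

Short-run supply begins at min AVC. From VC = 26q - 4q^2 + q^3, AVC = 26 - 4q + q^2.
At the minimum of AVC, MC = AVC. MC = 26 - 8q + 3q^2; setting MC = AVC gives 2q^2 - 4q = 0, so q = 2. min AVC = 22.
So the shutdown price is €22.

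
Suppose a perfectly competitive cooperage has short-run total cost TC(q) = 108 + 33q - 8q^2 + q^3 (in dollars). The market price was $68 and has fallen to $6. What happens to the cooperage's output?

Output falls from 7 to 0 (the firm shuts down)

AVC = 33 - 8q + q^2, minimized at q = 4 where min AVC = $17. MC = 33 - 16q + 3q^2.
At P = $68 ≥ min AVC, set P = MC on the rising branch: q = 7.
At P = $6 < min AVC = $17, price no longer covers variable cost at any output, so the firm shuts down: q = 0.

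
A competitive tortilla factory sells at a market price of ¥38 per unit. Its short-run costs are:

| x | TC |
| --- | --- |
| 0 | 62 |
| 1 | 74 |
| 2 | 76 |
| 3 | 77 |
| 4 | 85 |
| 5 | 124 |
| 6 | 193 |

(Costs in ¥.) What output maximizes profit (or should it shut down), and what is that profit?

Profit at each row (π = 38x − TC): x=0: -62; x=1: -36; x=2: 0; x=3: 37; x=4: 67; x=5: 66; x=6: 35.
Profit is maximized at x = 4. AVC there is 23/4 = ¥5.75 ≤ P, so producing beats shutting down (which would give -¥62).

x = 4; profit = ¥67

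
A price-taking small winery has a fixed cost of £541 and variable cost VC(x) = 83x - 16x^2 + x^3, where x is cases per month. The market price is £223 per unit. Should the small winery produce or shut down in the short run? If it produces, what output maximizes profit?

Produce at x = 14

Strip out fixed cost: VC = 83x - 16x^2 + x^3. Then AVC = 83 - 16x + x^2 and MC = 83 - 32x + 3x^2.
The AVC parabola has its vertex at x = 16/2 = 8, where AVC = 83 - 16·8 + 8^2 = £19.
Because £223 ≥ £19, revenue can cover variable cost; the firm operates.
P = MC gives -140 - 32x + 3x^2 = 0, with roots -10/3 and 14. Take the larger (rising MC): x* = 14.
Check: AVC at x = 14 is £55 ≤ P, so revenue covers variable cost.
Profit = P·x − TC = 223·14 − 1311 = £1811.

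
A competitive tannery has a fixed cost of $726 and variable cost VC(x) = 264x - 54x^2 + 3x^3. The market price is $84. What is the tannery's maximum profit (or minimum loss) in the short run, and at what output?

AVC = 264 - 54x + 3x^2 has its minimum $21 at x = 9; price $84 clears that bar, so the firm operates.
MC = 264 - 108x + 9x^2. Setting P = MC and taking the root on the rising branch gives x* = 10.
TR = 84·10 = 840. TC = 726 + 240 = 966. Profit = 840 − 966 = -$126.
That loss of $126 beats the $726 the firm would lose by shutting down; producing recovers $600 of fixed cost.

Profit = -$126 at x = 10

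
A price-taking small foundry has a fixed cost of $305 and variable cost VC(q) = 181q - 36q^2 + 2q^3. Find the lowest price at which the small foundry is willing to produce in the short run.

The shutdown price is the minimum of AVC. VC = 181q - 36q^2 + 2q^3, so AVC = 181 - 36q + 2q^2.
dAVC/dq = -36 + 4q = 0 gives q = 9. min AVC = 181 - 36·9 + 2·9^2 = 19.
The firm shuts down for any P below $19.

$19 per unit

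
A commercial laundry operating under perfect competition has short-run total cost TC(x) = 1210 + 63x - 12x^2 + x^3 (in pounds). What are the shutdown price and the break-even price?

AVC = 63 - 12x + x^2; minimized at x = 6, giving min AVC = £27. That is the shutdown price.
ATC = 1210/x + 63 - 12x + x^2. Setting dATC/dx = −1210/x^2 − 12 + 2x = 0 gives x = 11 (since 2·11^3 − 12·11^2 = 1210).
min ATC = 1210/11 + 63 − 12·11 + 11^2 = £162. That is the break-even price.
Between these two prices the firm operates at a loss; above £162 it earns a profit.

Shutdown price = £27; break-even price = £162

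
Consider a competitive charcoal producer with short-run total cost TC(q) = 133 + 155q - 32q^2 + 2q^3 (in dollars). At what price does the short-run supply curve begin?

The firm shuts down when price falls below the minimum of average variable cost. AVC = VC/q = 155 - 32q + 2q^2.
dAVC/dq = -32 + 4q = 0 gives q = 8. min AVC = 155 - 32·8 + 2·8^2 = 27.
So the shutdown price is $27.

$27 per unit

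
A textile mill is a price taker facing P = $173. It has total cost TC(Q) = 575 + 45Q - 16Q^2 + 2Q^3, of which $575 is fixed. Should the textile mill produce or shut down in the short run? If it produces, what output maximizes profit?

Produce at Q = 8

Variable cost is VC = 45Q - 16Q^2 + 2Q^3, so AVC = VC/Q = 45 - 16Q + 2Q^2 and MC = dTC/dQ = 45 - 32Q + 6Q^2.
The AVC parabola has its vertex at Q = 16/4 = 4, where AVC = 45 - 16·4 + 2·4^2 = $13.
Since P = $173 ≥ min AVC = $13, price covers variable cost and the firm should produce.
P = MC gives -128 - 32Q + 6Q^2 = 0, with roots -8/3 and 8. Take the larger (rising MC): Q* = 8.
Check: AVC at Q = 8 is $45 ≤ P, so revenue covers variable cost.
Profit = P·Q − TC = 173·8 − 935 = $449.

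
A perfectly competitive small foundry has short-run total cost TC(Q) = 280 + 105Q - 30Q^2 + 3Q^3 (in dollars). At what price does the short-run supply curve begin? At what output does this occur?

$30 per unit, at Q = 5

The shutdown price is the minimum of AVC. VC = 105Q - 30Q^2 + 3Q^3, so AVC = 105 - 30Q + 3Q^2.
dAVC/dQ = -30 + 6Q = 0 gives Q = 5. min AVC = 105 - 30·5 + 3·5^2 = 30.
For P < $30 the firm produces nothing.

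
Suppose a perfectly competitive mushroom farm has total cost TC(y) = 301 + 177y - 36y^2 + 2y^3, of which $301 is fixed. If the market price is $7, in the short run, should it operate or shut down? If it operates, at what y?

Variable cost is VC = 177y - 36y^2 + 2y^3, so AVC = VC/y = 177 - 36y + 2y^2 and MC = dTC/dy = 177 - 72y + 6y^2.
The AVC parabola has its vertex at y = 36/4 = 9, where AVC = 177 - 36·9 + 2·9^2 = $15.
P = $7 lies below min AVC = $15; no output level covers variable cost.
Shutting down limits the loss to fixed cost, $301.

Shut down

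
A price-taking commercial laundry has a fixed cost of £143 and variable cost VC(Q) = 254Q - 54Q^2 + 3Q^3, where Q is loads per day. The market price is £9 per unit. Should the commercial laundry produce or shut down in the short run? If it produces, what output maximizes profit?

Shut down

Variable cost is VC = 254Q - 54Q^2 + 3Q^3, so AVC = VC/Q = 254 - 54Q + 3Q^2 and MC = dTC/dQ = 254 - 108Q + 9Q^2.
The AVC parabola has its vertex at Q = 54/6 = 9, where AVC = 254 - 54·9 + 3·9^2 = £11.
With P < min AVC (£9 < £11), every unit sold adds to the loss.
The firm minimizes its loss by shutting down and losing only its fixed cost of £143.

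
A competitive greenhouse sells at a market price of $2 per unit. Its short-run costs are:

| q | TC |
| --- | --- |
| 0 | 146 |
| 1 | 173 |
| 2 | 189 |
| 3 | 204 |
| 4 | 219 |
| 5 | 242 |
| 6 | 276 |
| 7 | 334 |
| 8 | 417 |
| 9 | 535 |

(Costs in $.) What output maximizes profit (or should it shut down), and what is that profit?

Tabulate TR − TC: q=0: -146; q=1: -171; q=2: -185; q=3: -198; q=4: -211; q=5: -232; q=6: -264; q=7: -320; q=8: -401; q=9: -517.
Profit is highest at q = 0. Equivalently, the lowest AVC in the table is 73/4 ≈ $18.25 at q = 4, and P = $2 falls below it — price never covers variable cost, so the firm shuts down and loses only its fixed cost.

q = 0 (shut down); profit = -$146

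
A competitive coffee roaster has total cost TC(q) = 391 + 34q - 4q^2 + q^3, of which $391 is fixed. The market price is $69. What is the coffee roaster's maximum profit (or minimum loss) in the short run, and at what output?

AVC = 34 - 4q + q^2 has its minimum $30 at q = 2; price $69 clears that bar, so the firm operates.
MC = 34 - 8q + 3q^2. Setting P = MC and taking the root on the rising branch gives q* = 5.
TR = 69·5 = 345. TC = 391 + 195 = 586. Profit = 345 − 586 = -$241.
By producing, the firm covers all variable cost plus $150 of fixed cost; shutting down would lose the full $391.

Profit = -$241 at q = 5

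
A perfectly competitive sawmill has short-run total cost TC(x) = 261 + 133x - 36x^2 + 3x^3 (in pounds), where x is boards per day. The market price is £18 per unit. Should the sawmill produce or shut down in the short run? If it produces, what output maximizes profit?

Shut down

From TC, MC = TC'(x) = 133 - 72x + 9x^2 and AVC = VC/x = 133 - 36x + 3x^2.
AVC hits its minimum where MC = AVC, at x = 6, giving min AVC = 133 - 36·6 + 3·6^2 = £25.
Since P = £18 < min AVC = £25, price fails to cover variable cost at any output.
Shutting down limits the loss to fixed cost, £261.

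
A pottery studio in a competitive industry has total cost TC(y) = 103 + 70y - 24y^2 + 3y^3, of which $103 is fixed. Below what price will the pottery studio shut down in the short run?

$22 per unit

Short-run supply begins at min AVC. From VC = 70y - 24y^2 + 3y^3, AVC = 70 - 24y + 3y^2.
dAVC/dy = -24 + 6y = 0 gives y = 4. min AVC = 70 - 24·4 + 3·4^2 = 22.
So the shutdown price is $22.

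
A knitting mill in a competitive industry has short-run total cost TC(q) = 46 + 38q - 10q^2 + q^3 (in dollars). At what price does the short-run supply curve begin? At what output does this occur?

$13 per unit, at q = 5

The firm shuts down when price falls below the minimum of average variable cost. AVC = VC/q = 38 - 10q + q^2.
At the minimum of AVC, MC = AVC. MC = 38 - 20q + 3q^2; setting MC = AVC gives 2q^2 - 10q = 0, so q = 5. min AVC = 13.
For P < $13 the firm produces nothing.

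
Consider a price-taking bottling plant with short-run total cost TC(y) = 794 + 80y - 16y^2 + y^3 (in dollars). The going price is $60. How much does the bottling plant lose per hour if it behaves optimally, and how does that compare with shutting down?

AVC = 80 - 16y + y^2 has its minimum $16 at y = 8; price $60 clears that bar, so the firm operates.
With MC = 80 - 32y + 3y^2, P = MC on the upward-sloping part at y* = 10.
TR = 60·10 = 600. TC = 794 + 200 = 994. Profit = 600 − 994 = -$394.
Shutting down would mean losing the fixed cost of $794, so operating at a loss of $394 is better by $400.

Profit = -$394 at y = 10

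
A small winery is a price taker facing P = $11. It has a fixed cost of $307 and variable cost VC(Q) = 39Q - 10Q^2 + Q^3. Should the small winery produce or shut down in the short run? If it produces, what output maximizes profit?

Strip out fixed cost: VC = 39Q - 10Q^2 + Q^3. Then AVC = 39 - 10Q + Q^2 and MC = 39 - 20Q + 3Q^2.
AVC is minimized where dAVC/dQ = -10 + 2Q = 0, at Q = 5; min AVC = 39 - 10·5 + 5^2 = $14.
With P < min AVC ($11 < $14), every unit sold adds to the loss.
The firm minimizes its loss by shutting down and losing only its fixed cost of $307.

Shut down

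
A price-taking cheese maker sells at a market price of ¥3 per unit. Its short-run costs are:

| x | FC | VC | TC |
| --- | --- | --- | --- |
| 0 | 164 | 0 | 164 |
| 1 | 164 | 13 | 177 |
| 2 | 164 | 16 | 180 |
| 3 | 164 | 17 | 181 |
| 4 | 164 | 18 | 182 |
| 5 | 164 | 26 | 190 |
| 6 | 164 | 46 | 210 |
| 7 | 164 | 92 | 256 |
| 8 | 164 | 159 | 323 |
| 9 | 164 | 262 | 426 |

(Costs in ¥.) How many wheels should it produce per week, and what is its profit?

Compute π = P·x − TC at each output: x=0: -164; x=1: -174; x=2: -174; x=3: -172; x=4: -170; x=5: -175; x=6: -192; x=7: -235; x=8: -299; x=9: -399.
Profit is highest at x = 0. Equivalently, the lowest AVC in the table is 18/4 ≈ ¥4.50 at x = 4, and P = ¥3 falls below it — price never covers variable cost, so the firm shuts down and loses only its fixed cost.

x = 0 (shut down); profit = -¥164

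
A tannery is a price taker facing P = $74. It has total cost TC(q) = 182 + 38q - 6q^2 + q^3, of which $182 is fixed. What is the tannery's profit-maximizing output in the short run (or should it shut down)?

Strip out fixed cost: VC = 38q - 6q^2 + q^3. Then AVC = 38 - 6q + q^2 and MC = 38 - 12q + 3q^2.
The AVC parabola has its vertex at q = 6/2 = 3, where AVC = 38 - 6·3 + 3^2 = $29.
P = $74 exceeds min AVC = $29, so the firm stays open.
Set P = MC: 74 = 38 - 12q + 3q^2 → -36 - 12q + 3q^2 = 0. The roots are q = -2 and q = 6; the profit-maximizing output is on the rising part of MC, so q* = 6.
Check: AVC at q = 6 is $38 ≤ P, so revenue covers variable cost.
Profit = P·q − TC = 74·6 − 410 = $34.

Produce at q = 6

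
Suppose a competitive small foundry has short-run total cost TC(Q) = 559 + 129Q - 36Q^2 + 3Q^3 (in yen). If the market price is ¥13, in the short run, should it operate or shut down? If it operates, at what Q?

Shut down

Strip out fixed cost: VC = 129Q - 36Q^2 + 3Q^3. Then AVC = 129 - 36Q + 3Q^2 and MC = 129 - 72Q + 9Q^2.
AVC hits its minimum where MC = AVC, at Q = 6, giving min AVC = 129 - 36·6 + 3·6^2 = ¥21.
With P < min AVC (¥13 < ¥21), every unit sold adds to the loss.
The firm minimizes its loss by shutting down and losing only its fixed cost of ¥559.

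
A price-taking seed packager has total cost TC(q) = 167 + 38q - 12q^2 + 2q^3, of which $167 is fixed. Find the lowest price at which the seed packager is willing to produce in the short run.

$20 per unit

The shutdown price is the minimum of AVC. VC = 38q - 12q^2 + 2q^3, so AVC = 38 - 12q + 2q^2.
dAVC/dq = -12 + 4q = 0 gives q = 3. min AVC = 38 - 12·3 + 2·3^2 = 20.
For P < $20 the firm produces nothing.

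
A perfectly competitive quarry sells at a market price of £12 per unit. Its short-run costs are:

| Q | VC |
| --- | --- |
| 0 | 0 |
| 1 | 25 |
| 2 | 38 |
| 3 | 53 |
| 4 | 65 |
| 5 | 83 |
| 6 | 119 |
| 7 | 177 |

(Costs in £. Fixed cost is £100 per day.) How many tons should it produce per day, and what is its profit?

Q = 0 (shut down); profit = -£100

Profit at each row (π = 12Q − TC): Q=0: -100; Q=1: -113; Q=2: -114; Q=3: -117; Q=4: -117; Q=5: -123; Q=6: -147; Q=7: -193.
Profit is highest at Q = 0. Equivalently, the lowest AVC in the table is 65/4 ≈ £16.25 at Q = 4, and P = £12 falls below it — price never covers variable cost, so the firm shuts down and loses only its fixed cost.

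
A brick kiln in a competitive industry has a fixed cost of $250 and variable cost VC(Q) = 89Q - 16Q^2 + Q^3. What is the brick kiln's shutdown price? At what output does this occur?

The shutdown price is the minimum of AVC. VC = 89Q - 16Q^2 + Q^3, so AVC = 89 - 16Q + Q^2.
dAVC/dQ = -16 + 2Q = 0 gives Q = 8. min AVC = 89 - 16·8 + 8^2 = 25.
The firm shuts down for any P below $25.

$25 per unit, at Q = 8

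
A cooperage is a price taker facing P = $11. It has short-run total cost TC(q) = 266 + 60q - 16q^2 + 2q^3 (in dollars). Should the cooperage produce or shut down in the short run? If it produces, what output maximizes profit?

Shut down

Strip out fixed cost: VC = 60q - 16q^2 + 2q^3. Then AVC = 60 - 16q + 2q^2 and MC = 60 - 32q + 6q^2.
AVC is minimized where dAVC/dq = -16 + 4q = 0, at q = 4; min AVC = 60 - 16·4 + 2·4^2 = $28.
P = $11 lies below min AVC = $28; no output level covers variable cost.
Shutting down limits the loss to fixed cost, $266.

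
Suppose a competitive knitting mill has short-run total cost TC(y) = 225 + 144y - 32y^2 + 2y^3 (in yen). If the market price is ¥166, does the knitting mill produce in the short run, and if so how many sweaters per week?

Produce at y = 11

Variable cost is VC = 144y - 32y^2 + 2y^3, so AVC = VC/y = 144 - 32y + 2y^2 and MC = dTC/dy = 144 - 64y + 6y^2.
The AVC parabola has its vertex at y = 32/4 = 8, where AVC = 144 - 32·8 + 2·8^2 = ¥16.
Because ¥166 ≥ ¥16, revenue can cover variable cost; the firm operates.
P = MC gives -22 - 64y + 6y^2 = 0, with roots -1/3 and 11. Take the larger (rising MC): y* = 11.
Check: AVC at y = 11 is ¥34 ≤ P, so revenue covers variable cost.
Profit = P·y − TC = 166·11 − 599 = ¥1227.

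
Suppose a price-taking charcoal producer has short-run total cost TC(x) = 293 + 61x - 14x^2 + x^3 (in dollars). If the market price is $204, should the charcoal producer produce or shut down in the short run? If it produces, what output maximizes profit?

Variable cost is VC = 61x - 14x^2 + x^3, so AVC = VC/x = 61 - 14x + x^2 and MC = dTC/dx = 61 - 28x + 3x^2.
The AVC parabola has its vertex at x = 14/2 = 7, where AVC = 61 - 14·7 + 7^2 = $12.
P = $204 exceeds min AVC = $12, so the firm stays open.
P = MC gives -143 - 28x + 3x^2 = 0, with roots -11/3 and 13. Take the larger (rising MC): x* = 13.
Check: AVC at x = 13 is $48 ≤ P, so revenue covers variable cost.
Profit = P·x − TC = 204·13 − 917 = $1735.

Produce at x = 13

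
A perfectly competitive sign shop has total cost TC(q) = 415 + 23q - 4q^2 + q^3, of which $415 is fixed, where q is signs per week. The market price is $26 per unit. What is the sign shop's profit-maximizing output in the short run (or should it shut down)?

Variable cost is VC = 23q - 4q^2 + q^3, so AVC = VC/q = 23 - 4q + q^2 and MC = dTC/dq = 23 - 8q + 3q^2.
AVC hits its minimum where MC = AVC, at q = 2, giving min AVC = 23 - 4·2 + 2^2 = $19.
P = $26 exceeds min AVC = $19, so the firm stays open.
Set P = MC: 26 = 23 - 8q + 3q^2 → -3 - 8q + 3q^2 = 0. The roots are q = -1/3 and q = 3; the profit-maximizing output is on the rising part of MC, so q* = 3.
Check: AVC at q = 3 is $20 ≤ P, so revenue covers variable cost.
Profit = P·q − TC = 26·3 − 475 = -$397, a loss, but smaller than the $415 fixed cost the firm would lose by shutting down.

Produce at q = 3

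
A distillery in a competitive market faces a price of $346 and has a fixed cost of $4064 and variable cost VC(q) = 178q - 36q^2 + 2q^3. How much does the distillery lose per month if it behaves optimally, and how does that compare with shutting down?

AVC = 178 - 36q + 2q^2 has its minimum $16 at q = 9; price $346 clears that bar, so the firm operates.
With MC = 178 - 72q + 6q^2, P = MC on the upward-sloping part at q* = 14.
TR = 346·14 = 4844. TC = 4064 + 924 = 4988. Profit = 4844 − 4988 = -$144.
Shutting down would mean losing the fixed cost of $4064, so operating at a loss of $144 is better by $3920.

Profit = -$144 at q = 14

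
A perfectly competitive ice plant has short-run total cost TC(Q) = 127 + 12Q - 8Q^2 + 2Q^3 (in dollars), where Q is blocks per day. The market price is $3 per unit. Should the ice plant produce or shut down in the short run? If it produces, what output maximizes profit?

Strip out fixed cost: VC = 12Q - 8Q^2 + 2Q^3. Then AVC = 12 - 8Q + 2Q^2 and MC = 12 - 16Q + 6Q^2.
The AVC parabola has its vertex at Q = 8/4 = 2, where AVC = 12 - 8·2 + 2·2^2 = $4.
Since P = $3 < min AVC = $4, price fails to cover variable cost at any output.
Best response: produce nothing and absorb the $127 fixed cost.

Shut down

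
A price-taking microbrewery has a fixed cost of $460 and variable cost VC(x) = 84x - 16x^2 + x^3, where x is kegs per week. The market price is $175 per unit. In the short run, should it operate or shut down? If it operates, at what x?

Produce at x = 13

Variable cost is VC = 84x - 16x^2 + x^3, so AVC = VC/x = 84 - 16x + x^2 and MC = dTC/dx = 84 - 32x + 3x^2.
AVC is minimized where dAVC/dx = -16 + 2x = 0, at x = 8; min AVC = 84 - 16·8 + 8^2 = $20.
Because $175 ≥ $20, revenue can cover variable cost; the firm operates.
P = MC gives -91 - 32x + 3x^2 = 0, with roots -7/3 and 13. Take the larger (rising MC): x* = 13.
Check: AVC at x = 13 is $45 ≤ P, so revenue covers variable cost.
Profit = P·x − TC = 175·13 − 1045 = $1230.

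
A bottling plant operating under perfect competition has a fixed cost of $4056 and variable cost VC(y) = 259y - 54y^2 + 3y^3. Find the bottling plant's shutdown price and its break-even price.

Shutdown price = min AVC. AVC = 259 - 54y + 3y^2, with vertex at y = 9 and minimum $16.
ATC = 4056/y + 259 - 54y + 3y^2. Setting dATC/dy = −4056/y^2 − 54 + 6y = 0 gives y = 13 (since 6·13^3 − 54·13^2 = 4056).
min ATC = 4056/13 + 259 − 54·13 + 3·13^2 = $376. That is the break-even price.
For $16 ≤ P < $376 the firm produces at a loss; below $16 it shuts down.

Shutdown price = $16; break-even price = $376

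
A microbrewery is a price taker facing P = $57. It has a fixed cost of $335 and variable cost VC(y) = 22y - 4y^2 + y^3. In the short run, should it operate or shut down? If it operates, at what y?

Variable cost is VC = 22y - 4y^2 + y^3, so AVC = VC/y = 22 - 4y + y^2 and MC = dTC/dy = 22 - 8y + 3y^2.
The AVC parabola has its vertex at y = 4/2 = 2, where AVC = 22 - 4·2 + 2^2 = $18.
Since P = $57 ≥ min AVC = $18, price covers variable cost and the firm should produce.
P = MC gives -35 - 8y + 3y^2 = 0, with roots -7/3 and 5. Take the larger (rising MC): y* = 5.
Check: AVC at y = 5 is $27 ≤ P, so revenue covers variable cost.
Profit = P·y − TC = 57·5 − 470 = -$185, a loss, but smaller than the $335 fixed cost the firm would lose by shutting down.

Produce at y = 5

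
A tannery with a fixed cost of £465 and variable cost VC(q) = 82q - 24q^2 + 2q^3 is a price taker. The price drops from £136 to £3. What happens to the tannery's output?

AVC = 82 - 24q + 2q^2, minimized at q = 6 where min AVC = £10. MC = 82 - 48q + 6q^2.
At P = £136 ≥ min AVC, set P = MC on the rising branch: q = 9.
At P = £3 < min AVC = £10, price no longer covers variable cost at any output, so the firm shuts down: q = 0.

Output falls from 9 to 0 (the firm shuts down)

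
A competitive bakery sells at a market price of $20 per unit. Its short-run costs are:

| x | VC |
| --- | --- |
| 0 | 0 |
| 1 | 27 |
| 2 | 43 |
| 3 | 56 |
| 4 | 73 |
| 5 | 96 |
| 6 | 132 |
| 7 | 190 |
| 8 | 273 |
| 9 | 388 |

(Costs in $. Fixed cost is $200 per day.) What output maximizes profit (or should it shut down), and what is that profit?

x = 4; profit = -$193

Compute π = P·x − TC at each output: x=0: -200; x=1: -207; x=2: -203; x=3: -196; x=4: -193; x=5: -196; x=6: -212; x=7: -250; x=8: -313; x=9: -408.
Profit is maximized at x = 4. AVC there is 73/4 = $18.25 ≤ P, so producing beats shutting down (which would give -$200).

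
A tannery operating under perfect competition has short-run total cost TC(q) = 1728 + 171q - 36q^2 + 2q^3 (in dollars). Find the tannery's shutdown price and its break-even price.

Shutdown price = min AVC. AVC = 171 - 36q + 2q^2, with vertex at q = 9 and minimum $9.
ATC = 1728/q + 171 - 36q + 2q^2. Setting dATC/dq = −1728/q^2 − 36 + 4q = 0 gives q = 12 (since 4·12^3 − 36·12^2 = 1728).
min ATC = 1728/12 + 171 − 36·12 + 2·12^2 = $171. That is the break-even price.
Between these two prices the firm operates at a loss; above $171 it earns a profit.

Shutdown price = $9; break-even price = $171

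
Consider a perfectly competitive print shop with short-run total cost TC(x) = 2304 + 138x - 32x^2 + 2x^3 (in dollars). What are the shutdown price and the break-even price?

AVC = 138 - 32x + 2x^2; minimized at x = 8, giving min AVC = $10. That is the shutdown price.
ATC = 2304/x + 138 - 32x + 2x^2. Setting dATC/dx = −2304/x^2 − 32 + 4x = 0 gives x = 12 (since 4·12^3 − 32·12^2 = 2304).
min ATC = 2304/12 + 138 − 32·12 + 2·12^2 = $234. That is the break-even price.
For $10 ≤ P < $234 the firm produces at a loss; below $10 it shuts down.

Shutdown price = $10; break-even price = $234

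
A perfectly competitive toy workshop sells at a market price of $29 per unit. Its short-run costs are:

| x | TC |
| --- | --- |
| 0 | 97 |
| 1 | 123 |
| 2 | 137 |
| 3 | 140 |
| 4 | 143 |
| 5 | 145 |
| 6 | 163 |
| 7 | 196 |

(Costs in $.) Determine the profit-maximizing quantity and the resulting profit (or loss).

x = 6; profit = $11

Profit at each row (π = 29x − TC): x=0: -97; x=1: -94; x=2: -79; x=3: -53; x=4: -27; x=5: 0; x=6: 11; x=7: 7.
Profit is maximized at x = 6. AVC there is 66/6 = $11 ≤ P, so producing beats shutting down (which would give -$97).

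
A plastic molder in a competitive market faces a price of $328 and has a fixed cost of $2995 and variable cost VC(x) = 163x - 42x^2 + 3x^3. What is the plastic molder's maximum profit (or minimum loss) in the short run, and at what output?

Profit = -$91 at x = 11

AVC = 163 - 42x + 3x^2 has its minimum $16 at x = 7; price $328 clears that bar, so the firm operates.
With MC = 163 - 84x + 9x^2, P = MC on the upward-sloping part at x* = 11.
TR = 328·11 = 3608. TC = 2995 + 704 = 3699. Profit = 3608 − 3699 = -$91.
Shutting down would mean losing the fixed cost of $2995, so operating at a loss of $91 is better by $2904.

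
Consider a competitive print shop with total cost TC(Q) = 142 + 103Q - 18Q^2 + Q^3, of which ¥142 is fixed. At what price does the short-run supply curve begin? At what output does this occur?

Short-run supply begins at min AVC. From VC = 103Q - 18Q^2 + Q^3, AVC = 103 - 18Q + Q^2.
dAVC/dQ = -18 + 2Q = 0 gives Q = 9. min AVC = 103 - 18·9 + 9^2 = 22.
So the shutdown price is ¥22.

¥22 per unit, at Q = 9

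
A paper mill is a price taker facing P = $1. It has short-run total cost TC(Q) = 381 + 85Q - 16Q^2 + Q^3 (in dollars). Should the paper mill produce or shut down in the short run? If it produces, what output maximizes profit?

From TC, MC = TC'(Q) = 85 - 32Q + 3Q^2 and AVC = VC/Q = 85 - 16Q + Q^2.
AVC is minimized where dAVC/dQ = -16 + 2Q = 0, at Q = 8; min AVC = 85 - 16·8 + 8^2 = $21.
Since P = $1 < min AVC = $21, price fails to cover variable cost at any output.
The firm minimizes its loss by shutting down and losing only its fixed cost of $381.

Shut down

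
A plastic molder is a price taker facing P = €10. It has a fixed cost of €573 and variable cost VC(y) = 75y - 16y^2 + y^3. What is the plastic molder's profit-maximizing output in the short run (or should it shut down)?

Shut down

Strip out fixed cost: VC = 75y - 16y^2 + y^3. Then AVC = 75 - 16y + y^2 and MC = 75 - 32y + 3y^2.
AVC hits its minimum where MC = AVC, at y = 8, giving min AVC = 75 - 16·8 + 8^2 = €11.
With P < min AVC (€10 < €11), every unit sold adds to the loss.
Shutting down limits the loss to fixed cost, €573.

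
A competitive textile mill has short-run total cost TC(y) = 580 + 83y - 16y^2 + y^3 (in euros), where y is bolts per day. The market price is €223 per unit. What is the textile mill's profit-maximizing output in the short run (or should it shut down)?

Variable cost is VC = 83y - 16y^2 + y^3, so AVC = VC/y = 83 - 16y + y^2 and MC = dTC/dy = 83 - 32y + 3y^2.
AVC is minimized where dAVC/dy = -16 + 2y = 0, at y = 8; min AVC = 83 - 16·8 + 8^2 = €19.
Since P = €223 ≥ min AVC = €19, price covers variable cost and the firm should produce.
Set P = MC: 223 = 83 - 32y + 3y^2 → -140 - 32y + 3y^2 = 0. The roots are y = -10/3 and y = 14; the profit-maximizing output is on the rising part of MC, so y* = 14.
Check: AVC at y = 14 is €55 ≤ P, so revenue covers variable cost.
Profit = P·y − TC = 223·14 − 1350 = €1772.

Produce at y = 14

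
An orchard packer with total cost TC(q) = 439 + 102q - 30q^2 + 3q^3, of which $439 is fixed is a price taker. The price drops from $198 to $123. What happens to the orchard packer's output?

AVC = 102 - 30q + 3q^2, minimized at q = 5 where min AVC = $27. MC = 102 - 60q + 9q^2.
At P = $198 ≥ min AVC, set P = MC on the rising branch: q = 8.
At P = $123 ≥ min AVC, set P = MC: q = 7. The firm stays open but cuts output.

Output falls from 8 to 7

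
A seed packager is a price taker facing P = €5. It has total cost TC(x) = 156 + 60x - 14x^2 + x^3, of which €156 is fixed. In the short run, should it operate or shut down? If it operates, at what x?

From TC, MC = TC'(x) = 60 - 28x + 3x^2 and AVC = VC/x = 60 - 14x + x^2.
AVC is minimized where dAVC/dx = -14 + 2x = 0, at x = 7; min AVC = 60 - 14·7 + 7^2 = €11.
P = €5 lies below min AVC = €11; no output level covers variable cost.
Best response: produce nothing and absorb the €156 fixed cost.

Shut down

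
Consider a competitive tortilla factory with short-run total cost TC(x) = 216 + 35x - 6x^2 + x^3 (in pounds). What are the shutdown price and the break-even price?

AVC = 35 - 6x + x^2; minimized at x = 3, giving min AVC = £26. That is the shutdown price.
ATC = 216/x + 35 - 6x + x^2. Setting dATC/dx = −216/x^2 − 6 + 2x = 0 gives x = 6 (since 2·6^3 − 6·6^2 = 216).
min ATC = 216/6 + 35 − 6·6 + 6^2 = £71. That is the break-even price.
Between these two prices the firm operates at a loss; above £71 it earns a profit.

Shutdown price = £26; break-even price = £71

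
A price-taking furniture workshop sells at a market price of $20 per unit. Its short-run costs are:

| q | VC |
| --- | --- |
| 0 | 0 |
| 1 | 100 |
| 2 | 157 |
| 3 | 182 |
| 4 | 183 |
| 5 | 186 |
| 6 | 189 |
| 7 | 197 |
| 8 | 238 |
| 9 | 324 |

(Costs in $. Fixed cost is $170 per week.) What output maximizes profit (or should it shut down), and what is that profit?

q = 0 (shut down); profit = -$170

Tabulate TR − TC: q=0: -170; q=1: -250; q=2: -287; q=3: -292; q=4: -273; q=5: -256; q=6: -239; q=7: -227; q=8: -248; q=9: -314.
Profit is highest at q = 0. Equivalently, the lowest AVC in the table is 197/7 ≈ $28.14 at q = 7, and P = $20 falls below it — price never covers variable cost, so the firm shuts down and loses only its fixed cost.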